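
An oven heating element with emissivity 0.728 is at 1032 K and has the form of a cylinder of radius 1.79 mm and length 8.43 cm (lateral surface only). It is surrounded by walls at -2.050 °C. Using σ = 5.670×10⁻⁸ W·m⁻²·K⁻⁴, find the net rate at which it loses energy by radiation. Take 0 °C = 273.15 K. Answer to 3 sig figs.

Surroundings: T = -2.050 °C + 273.15 = 271.100 K.
Lateral area A = 2πrL = 2π×1.79×10⁻³×0.0843 = 9.48114×10⁻⁴ m².
Net radiated power P_net = εσA(T⁴ − T₀⁴) = 0.728×5.670×10⁻⁸×9.48114×10⁻⁴×(1032⁴ − 271.100⁴).
T⁴ − T₀⁴ = 1.13428×10¹² − 5.40155×10⁹ = 1.12888×10¹² K⁴, so P_net = 44.2 W.

Net loss ≈ 44.2 W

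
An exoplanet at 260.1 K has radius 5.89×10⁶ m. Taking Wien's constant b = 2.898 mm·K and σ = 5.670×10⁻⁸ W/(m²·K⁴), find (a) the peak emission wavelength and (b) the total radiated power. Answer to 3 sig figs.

λ_max ≈ 11.1 μm; P ≈ 1.13×10¹⁷ W

(a) λ_max = b/T = 2.898×10⁻³/260.1 = 1.114×10⁻⁵ m = 11.1 μm.
Surface area A = 4πR² = 4π(5.89×10⁶ m)² = 4.35954×10¹⁴ m².
(b) P = σAT⁴ = 5.670×10⁻⁸×4.35954×10¹⁴×(260.1)⁴ = 1.13×10¹⁷ W.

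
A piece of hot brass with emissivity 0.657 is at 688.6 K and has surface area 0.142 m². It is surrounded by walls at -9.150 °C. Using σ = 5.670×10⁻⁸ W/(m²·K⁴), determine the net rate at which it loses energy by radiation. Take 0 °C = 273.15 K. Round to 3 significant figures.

Surroundings: T = -9.150 °C + 273.15 = 264.000 K.
Area A = 0.142 m².
Net radiated power P_net = εσA(T⁴ − T₀⁴) = 0.657×5.670×10⁻⁸×0.142×(688.6⁴ − 264.000⁴).
T⁴ − T₀⁴ = 2.24837×10¹¹ − 4.85753×10⁹ = 2.19979×10¹¹ K⁴, so P_net = 1.16×10³ W.

Net loss ≈ 1.16×10³ W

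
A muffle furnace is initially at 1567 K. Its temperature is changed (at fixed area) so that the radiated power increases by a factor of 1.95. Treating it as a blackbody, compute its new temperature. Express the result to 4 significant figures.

P ∝ T⁴, so T₂/T₁ = (P₂/P₁)^(1/4) = (1.95)^(1/4) = 1.18170.
T₂ = 1567 × 1.18170 = 1852 K.

T₂ ≈ 1852 K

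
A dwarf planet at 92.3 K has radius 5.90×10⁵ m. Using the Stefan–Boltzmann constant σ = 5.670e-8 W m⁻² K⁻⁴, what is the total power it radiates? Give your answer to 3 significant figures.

P ≈ 1.80×10¹³ W

Surface area A = 4πR² = 4π(5.90×10⁵ m)² = 4.37435×10¹² m².
P = σAT⁴ = 5.670×10⁻⁸ × 4.37435×10¹² × (92.3)⁴ = 1.80×10¹³ W.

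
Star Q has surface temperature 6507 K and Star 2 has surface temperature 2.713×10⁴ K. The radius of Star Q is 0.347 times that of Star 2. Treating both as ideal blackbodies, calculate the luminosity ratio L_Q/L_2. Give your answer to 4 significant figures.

L ∝ R²T⁴, so L_Q/L_2 = (R_Q/R_2)²(T_Q/T_2)⁴ = (0.347)² × (6507/2.713×10⁴)⁴ = 0.120409 × 3.30921×10⁻³ = 3.985×10⁻⁴.

L_Q/L_2 ≈ 3.985×10⁻⁴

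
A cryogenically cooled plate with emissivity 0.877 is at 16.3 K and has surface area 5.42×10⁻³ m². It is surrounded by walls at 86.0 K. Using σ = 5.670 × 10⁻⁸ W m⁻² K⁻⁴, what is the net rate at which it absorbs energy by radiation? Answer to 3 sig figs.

Net gain ≈ 0.0147 W

Area A = 5.42×10⁻³ m².
Net radiated power P_net = εσA(T⁴ − T₀⁴) = 0.877×5.670×10⁻⁸×5.42×10⁻³×(16.3⁴ − 86.0⁴).
T⁴ − T₀⁴ = 70591.2 − 5.47008×10⁷ = -5.46302×10⁷ K⁴, so P_net = -0.0147 W — negative, meaning a net gain of 0.0147 W.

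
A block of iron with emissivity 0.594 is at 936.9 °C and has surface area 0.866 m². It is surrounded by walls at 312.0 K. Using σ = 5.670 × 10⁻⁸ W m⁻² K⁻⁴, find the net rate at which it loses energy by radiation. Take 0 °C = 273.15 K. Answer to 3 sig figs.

T = 936.9 °C + 273.15 = 1210.05 K.
Area A = 0.866 m².
Net radiated power P_net = εσA(T⁴ − T₀⁴) = 0.594×5.670×10⁻⁸×0.866×(1210.05⁴ − 312.0⁴).
T⁴ − T₀⁴ = 2.14394×10¹² − 9.47585×10⁹ = 2.13446×10¹² K⁴, so P_net = 6.23×10⁴ W.

Net loss ≈ 6.23×10⁴ W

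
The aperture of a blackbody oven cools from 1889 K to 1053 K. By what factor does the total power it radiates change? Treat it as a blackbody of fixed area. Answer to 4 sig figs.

P ∝ T⁴, so P₂/P₁ = (T₂/T₁)⁴ = (1053/1889)⁴ = (0.557438)⁴ = 0.09656.

P₂/P₁ ≈ 0.09656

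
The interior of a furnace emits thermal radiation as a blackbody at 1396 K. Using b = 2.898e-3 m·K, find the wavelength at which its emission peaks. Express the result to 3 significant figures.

Wien's displacement law: λ_max = b/T = (2.898×10⁻³ m·K)/(1396 K) = 2.076×10⁻⁶ m.
That is 2.08×10³ nm, in the infrared range.

λ_max ≈ 2.08×10³ nm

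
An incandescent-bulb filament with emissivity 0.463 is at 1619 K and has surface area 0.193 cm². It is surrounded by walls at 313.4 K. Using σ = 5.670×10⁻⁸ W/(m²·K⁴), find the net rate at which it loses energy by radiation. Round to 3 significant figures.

Net loss ≈ 3.48 W

Area A = 0.193 cm² = 1.93×10⁻⁵ m².
Net radiated power P_net = εσA(T⁴ − T₀⁴) = 0.463×5.670×10⁻⁸×1.93×10⁻⁵×(1619⁴ − 313.4⁴).
T⁴ − T₀⁴ = 6.87048×10¹² − 9.64708×10⁹ = 6.86083×10¹² K⁴, so P_net = 3.48 W.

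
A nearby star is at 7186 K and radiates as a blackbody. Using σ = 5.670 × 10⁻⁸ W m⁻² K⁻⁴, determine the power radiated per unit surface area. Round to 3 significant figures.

I ≈ 1.51×10⁸ W/m²

Stefan–Boltzmann: I = σT⁴ = 5.670×10⁻⁸ × (7186)⁴ = 1.51×10⁸ W/m².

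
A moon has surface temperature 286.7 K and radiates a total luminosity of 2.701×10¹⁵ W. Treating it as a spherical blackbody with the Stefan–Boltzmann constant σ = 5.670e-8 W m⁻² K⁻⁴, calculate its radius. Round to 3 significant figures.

L = 4πR²σT⁴ ⇒ R = √(L/(4πσT⁴)).
σT⁴ = 383.084 W/m², so R = √(2.701×10¹⁵/(4π×383.084)) = 7.49×10⁵ m.

R ≈ 7.49×10⁵ m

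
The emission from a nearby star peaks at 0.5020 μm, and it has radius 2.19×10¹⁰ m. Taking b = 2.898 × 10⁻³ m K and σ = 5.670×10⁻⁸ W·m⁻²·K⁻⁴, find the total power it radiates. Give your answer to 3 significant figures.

Wien's law: T = b/λ_max = 2.898×10⁻³/5.020×10⁻⁷ = 5772.91 K.
Surface area A = 4πR² = 4π(2.19×10¹⁰ m)² = 6.02696×10²¹ m².
Then P = σAT⁴ = 5.670×10⁻⁸×6.02696×10²¹×(5772.91)⁴ = 3.80×10²⁹ W.

P ≈ 3.80×10²⁹ W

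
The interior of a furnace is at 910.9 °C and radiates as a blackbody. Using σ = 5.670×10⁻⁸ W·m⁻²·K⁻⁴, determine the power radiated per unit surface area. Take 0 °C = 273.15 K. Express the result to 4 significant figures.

T = 910.9 °C + 273.15 = 1184.05 K.
Stefan–Boltzmann: I = σT⁴ = 5.670×10⁻⁸ × (1184.05)⁴ = 1.114×10⁵ W/m².

I ≈ 1.114×10⁵ W/m²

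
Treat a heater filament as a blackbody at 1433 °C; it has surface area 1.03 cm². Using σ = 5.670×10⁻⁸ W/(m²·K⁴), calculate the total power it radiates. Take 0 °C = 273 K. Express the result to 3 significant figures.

P ≈ 49.5 W

T = 1433 °C + 273 = 1706 K.
Area A = 1.03 cm² = 1.03×10⁻⁴ m².
P = σAT⁴ = 5.670×10⁻⁸ × 1.03×10⁻⁴ × (1706)⁴ = 49.5 W.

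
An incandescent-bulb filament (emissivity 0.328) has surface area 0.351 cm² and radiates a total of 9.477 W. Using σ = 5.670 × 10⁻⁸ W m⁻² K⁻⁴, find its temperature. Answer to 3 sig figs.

Area A = 0.351 cm² = 3.51×10⁻⁵ m².
P = εσAT⁴ ⇒ T = (P/(εσA))^(1/4) = (9.477/(0.328×5.670×10⁻⁸×3.51×10⁻⁵))^(1/4) = 1.95×10³ K.

T ≈ 1.95×10³ K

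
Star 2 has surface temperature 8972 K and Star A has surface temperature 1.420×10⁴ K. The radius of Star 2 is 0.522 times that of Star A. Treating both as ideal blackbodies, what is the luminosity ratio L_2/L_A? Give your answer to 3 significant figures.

L_2/L_A ≈ 0.0434

L ∝ R²T⁴, so L_2/L_A = (R_2/R_A)²(T_2/T_A)⁴ = (0.522)² × (8972/1.420×10⁴)⁴ = 0.272484 × 0.159369 = 0.0434.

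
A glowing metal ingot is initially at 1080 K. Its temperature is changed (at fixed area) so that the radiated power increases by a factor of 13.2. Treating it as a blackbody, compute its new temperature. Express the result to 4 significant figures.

T₂ ≈ 2059 K

P ∝ T⁴, so T₂/T₁ = (P₂/P₁)^(1/4) = (13.2)^(1/4) = 1.90609.
T₂ = 1080 × 1.90609 = 2059 K.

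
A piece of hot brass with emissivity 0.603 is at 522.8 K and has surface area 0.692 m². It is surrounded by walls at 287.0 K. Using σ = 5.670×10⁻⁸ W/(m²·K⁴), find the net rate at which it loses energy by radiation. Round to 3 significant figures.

Area A = 0.692 m².
Net radiated power P_net = εσA(T⁴ − T₀⁴) = 0.603×5.670×10⁻⁸×0.692×(522.8⁴ − 287.0⁴).
T⁴ − T₀⁴ = 7.47037×10¹⁰ − 6.78465×10⁹ = 6.79190×10¹⁰ K⁴, so P_net = 1.61×10³ W.

Net loss ≈ 1.61×10³ W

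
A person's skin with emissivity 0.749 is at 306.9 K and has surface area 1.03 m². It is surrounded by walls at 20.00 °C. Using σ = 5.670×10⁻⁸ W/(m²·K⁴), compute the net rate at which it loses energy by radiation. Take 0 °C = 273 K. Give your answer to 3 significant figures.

Net loss ≈ 65.7 W

Surroundings: T = 20.00 °C + 273 = 293.00 K.
Area A = 1.03 m².
Net radiated power P_net = εσA(T⁴ − T₀⁴) = 0.749×5.670×10⁻⁸×1.03×(306.9⁴ − 293.00⁴).
T⁴ − T₀⁴ = 8.87131×10⁹ − 7.37005×10⁹ = 1.50126×10⁹ K⁴, so P_net = 65.7 W.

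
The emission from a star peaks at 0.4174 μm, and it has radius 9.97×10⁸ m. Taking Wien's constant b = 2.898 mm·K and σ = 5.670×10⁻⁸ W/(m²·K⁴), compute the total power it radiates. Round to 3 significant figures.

Wien's law: T = b/λ_max = 2.898×10⁻³/4.174×10⁻⁷ = 6942.98 K.
Surface area A = 4πR² = 4π(9.97×10⁸ m)² = 1.24911×10¹⁹ m².
Then P = σAT⁴ = 5.670×10⁻⁸×1.24911×10¹⁹×(6942.98)⁴ = 1.65×10²⁷ W.

P ≈ 1.65×10²⁷ W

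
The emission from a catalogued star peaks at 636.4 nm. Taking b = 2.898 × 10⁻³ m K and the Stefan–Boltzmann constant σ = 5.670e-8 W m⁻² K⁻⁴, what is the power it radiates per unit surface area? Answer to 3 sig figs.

Wien's law: T = b/λ_max = 2.898×10⁻³/6.364×10⁻⁷ = 4553.74 K.
Then I = σT⁴ = 5.670×10⁻⁸×(4553.74)⁴ = 2.44×10⁷ W/m².

I ≈ 2.44×10⁷ W/m²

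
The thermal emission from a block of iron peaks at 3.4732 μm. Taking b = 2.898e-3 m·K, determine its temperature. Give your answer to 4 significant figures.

Wien's law gives T = b/λ_max = (2.898×10⁻³ m·K)/(3.4732×10⁻⁶ m) = 834.4 K.

T ≈ 834.4 K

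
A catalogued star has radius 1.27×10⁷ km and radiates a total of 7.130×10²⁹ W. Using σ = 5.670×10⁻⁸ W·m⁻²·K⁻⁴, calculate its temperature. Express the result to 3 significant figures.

T ≈ 8.88×10³ K

Surface area A = 4πR² = 4π(1.27×10¹⁰ m)² = 2.02683×10²¹ m².
P = σAT⁴ ⇒ T = (P/(σA))^(1/4) = (7.130×10²⁹/(5.670×10⁻⁸×2.02683×10²¹))^(1/4) = 8.88×10³ K.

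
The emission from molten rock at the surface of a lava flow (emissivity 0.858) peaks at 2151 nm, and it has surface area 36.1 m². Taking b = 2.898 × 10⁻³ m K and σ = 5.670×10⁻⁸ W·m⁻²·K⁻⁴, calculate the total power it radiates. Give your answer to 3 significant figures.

P ≈ 5.79×10⁶ W

Wien's law: T = b/λ_max = 2.898×10⁻³/2.151×10⁻⁶ = 1347.28 K.
Area A = 36.1 m².
Then P = εσAT⁴ = 0.858×5.670×10⁻⁸×36.1×(1347.28)⁴ = 5.79×10⁶ W.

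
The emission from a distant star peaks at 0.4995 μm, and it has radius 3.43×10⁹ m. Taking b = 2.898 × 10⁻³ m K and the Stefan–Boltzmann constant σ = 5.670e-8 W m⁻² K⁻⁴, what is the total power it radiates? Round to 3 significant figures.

P ≈ 9.50×10²⁷ W

Wien's law: T = b/λ_max = 2.898×10⁻³/4.995×10⁻⁷ = 5801.80 K.
Surface area A = 4πR² = 4π(3.43×10⁹ m)² = 1.47842×10²⁰ m².
Then P = σAT⁴ = 5.670×10⁻⁸×1.47842×10²⁰×(5801.80)⁴ = 9.50×10²⁷ W.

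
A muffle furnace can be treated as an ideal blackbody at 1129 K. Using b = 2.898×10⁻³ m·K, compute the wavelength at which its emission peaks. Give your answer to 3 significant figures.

Wien's displacement law: λ_max = b/T = (2.898×10⁻³ m·K)/(1129 K) = 2.567×10⁻⁶ m.
That is 2.57 μm, in the infrared range.

λ_max ≈ 2.57 μm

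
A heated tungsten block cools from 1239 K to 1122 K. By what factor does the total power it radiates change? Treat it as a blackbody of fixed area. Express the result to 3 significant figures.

P₂/P₁ ≈ 0.672

P ∝ T⁴, so P₂/P₁ = (T₂/T₁)⁴ = (1122/1239)⁴ = (0.905569)⁴ = 0.672.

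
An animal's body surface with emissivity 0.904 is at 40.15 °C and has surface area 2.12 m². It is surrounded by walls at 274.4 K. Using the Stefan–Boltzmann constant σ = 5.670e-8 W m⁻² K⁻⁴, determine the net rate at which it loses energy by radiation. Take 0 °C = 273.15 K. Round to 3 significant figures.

Net loss ≈ 431 W

T = 40.15 °C + 273.15 = 313.30 K.
Area A = 2.12 m².
Net radiated power P_net = εσA(T⁴ − T₀⁴) = 0.904×5.670×10⁻⁸×2.12×(313.30⁴ − 274.4⁴).
T⁴ − T₀⁴ = 9.63478×10⁹ − 5.66939×10⁹ = 3.96539×10⁹ K⁴, so P_net = 431 W.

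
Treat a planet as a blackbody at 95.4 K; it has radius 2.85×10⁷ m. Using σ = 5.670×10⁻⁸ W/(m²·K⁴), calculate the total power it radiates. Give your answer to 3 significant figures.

Surface area A = 4πR² = 4π(2.85×10⁷ m)² = 1.02070×10¹⁶ m².
P = σAT⁴ = 5.670×10⁻⁸ × 1.02070×10¹⁶ × (95.4)⁴ = 4.79×10¹⁶ W.

P ≈ 4.79×10¹⁶ W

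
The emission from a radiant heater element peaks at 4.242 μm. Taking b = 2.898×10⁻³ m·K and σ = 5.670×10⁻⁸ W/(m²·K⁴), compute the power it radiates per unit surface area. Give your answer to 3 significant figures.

Wien's law: T = b/λ_max = 2.898×10⁻³/4.242×10⁻⁶ = 683.168 K.
Then I = σT⁴ = 5.670×10⁻⁸×(683.168)⁴ = 1.24×10⁴ W/m².

I ≈ 1.24×10⁴ W/m²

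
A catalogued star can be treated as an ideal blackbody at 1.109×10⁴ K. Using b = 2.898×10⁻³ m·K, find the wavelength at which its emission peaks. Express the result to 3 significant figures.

λ_max ≈ 261 nm

Wien's displacement law: λ_max = b/T = (2.898×10⁻³ m·K)/(1.109×10⁴ K) = 2.613×10⁻⁷ m.
That is 261 nm, in the ultraviolet range.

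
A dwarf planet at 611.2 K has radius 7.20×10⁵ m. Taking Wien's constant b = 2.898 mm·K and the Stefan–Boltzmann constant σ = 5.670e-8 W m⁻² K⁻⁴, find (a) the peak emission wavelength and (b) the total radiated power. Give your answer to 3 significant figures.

(a) λ_max = b/T = 2.898×10⁻³/611.2 = 4.741×10⁻⁶ m = 4.74 μm.
Surface area A = 4πR² = 4π(7.20×10⁵ m)² = 6.51441×10¹² m².
(b) P = σAT⁴ = 5.670×10⁻⁸×6.51441×10¹²×(611.2)⁴ = 5.15×10¹⁶ W.

λ_max ≈ 4.74 μm; P ≈ 5.15×10¹⁶ W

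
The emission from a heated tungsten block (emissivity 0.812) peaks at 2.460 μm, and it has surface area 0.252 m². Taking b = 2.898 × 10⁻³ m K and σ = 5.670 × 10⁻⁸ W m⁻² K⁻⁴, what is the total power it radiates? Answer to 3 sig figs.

Wien's law: T = b/λ_max = 2.898×10⁻³/2.460×10⁻⁶ = 1178.05 K.
Area A = 0.252 m².
Then P = εσAT⁴ = 0.812×5.670×10⁻⁸×0.252×(1178.05)⁴ = 2.23×10⁴ W.

P ≈ 2.23×10⁴ W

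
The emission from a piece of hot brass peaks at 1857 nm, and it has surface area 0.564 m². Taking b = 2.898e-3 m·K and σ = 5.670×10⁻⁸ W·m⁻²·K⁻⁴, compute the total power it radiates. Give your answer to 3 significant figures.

P ≈ 1.90×10⁵ W

Wien's law: T = b/λ_max = 2.898×10⁻³/1.857×10⁻⁶ = 1560.58 K.
Area A = 0.564 m².
Then P = σAT⁴ = 5.670×10⁻⁸×0.564×(1560.58)⁴ = 1.90×10⁵ W.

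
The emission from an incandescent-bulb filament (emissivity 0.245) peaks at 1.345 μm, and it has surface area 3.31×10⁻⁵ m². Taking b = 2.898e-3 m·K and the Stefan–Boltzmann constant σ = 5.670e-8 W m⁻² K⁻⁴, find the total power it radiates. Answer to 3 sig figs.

P ≈ 9.91 W

Wien's law: T = b/λ_max = 2.898×10⁻³/1.345×10⁻⁶ = 2154.65 K.
Area A = 3.31×10⁻⁵ m².
Then P = εσAT⁴ = 0.245×5.670×10⁻⁸×3.31×10⁻⁵×(2154.65)⁴ = 9.91 W.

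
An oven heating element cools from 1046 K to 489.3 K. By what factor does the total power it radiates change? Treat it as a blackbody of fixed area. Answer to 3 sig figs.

P₂/P₁ ≈ 0.0479

P ∝ T⁴, so P₂/P₁ = (T₂/T₁)⁴ = (489.3/1046)⁴ = (0.467782)⁴ = 0.0479.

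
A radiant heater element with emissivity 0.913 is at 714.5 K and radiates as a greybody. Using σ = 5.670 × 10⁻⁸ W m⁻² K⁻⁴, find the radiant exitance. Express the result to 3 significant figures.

I ≈ 1.35×10⁴ W/m²

Stefan–Boltzmann: I = εσT⁴ = 0.913 × 5.670×10⁻⁸ × (714.5)⁴ = 1.35×10⁴ W/m².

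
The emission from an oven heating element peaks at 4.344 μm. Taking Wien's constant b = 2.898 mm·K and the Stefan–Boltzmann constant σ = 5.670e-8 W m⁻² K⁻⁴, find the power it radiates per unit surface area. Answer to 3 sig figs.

Wien's law: T = b/λ_max = 2.898×10⁻³/4.344×10⁻⁶ = 667.127 K.
Then I = σT⁴ = 5.670×10⁻⁸×(667.127)⁴ = 1.12×10⁴ W/m².

I ≈ 1.12×10⁴ W/m²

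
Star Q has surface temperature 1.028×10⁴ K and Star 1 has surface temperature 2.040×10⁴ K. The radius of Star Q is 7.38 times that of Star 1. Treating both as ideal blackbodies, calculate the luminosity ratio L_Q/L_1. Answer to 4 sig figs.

L_Q/L_1 ≈ 3.512

L ∝ R²T⁴, so L_Q/L_1 = (R_Q/R_1)²(T_Q/T_1)⁴ = (7.38)² × (1.028×10⁴/2.040×10⁴)⁴ = 54.4644 × 0.0644840 = 3.512.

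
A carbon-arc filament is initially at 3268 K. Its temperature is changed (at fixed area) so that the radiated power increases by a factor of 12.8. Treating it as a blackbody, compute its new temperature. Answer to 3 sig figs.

P ∝ T⁴, so T₂/T₁ = (P₂/P₁)^(1/4) = (12.8)^(1/4) = 1.89148.
T₂ = 3268 × 1.89148 = 6.18×10³ K.

T₂ ≈ 6.18×10³ K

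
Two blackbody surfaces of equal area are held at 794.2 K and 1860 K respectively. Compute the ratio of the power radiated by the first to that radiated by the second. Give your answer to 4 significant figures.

With equal areas, P₁/P₂ = (T₁/T₂)⁴ = (794.2/1860)⁴ = 0.03324.

P₁/P₂ ≈ 0.03324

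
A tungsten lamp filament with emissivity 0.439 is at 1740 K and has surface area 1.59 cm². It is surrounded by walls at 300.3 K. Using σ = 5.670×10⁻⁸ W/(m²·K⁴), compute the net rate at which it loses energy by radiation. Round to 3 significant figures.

Net loss ≈ 36.2 W

Area A = 1.59 cm² = 1.59×10⁻⁴ m².
Net radiated power P_net = εσA(T⁴ − T₀⁴) = 0.439×5.670×10⁻⁸×1.59×10⁻⁴×(1740⁴ − 300.3⁴).
T⁴ − T₀⁴ = 9.16636×10¹² − 8.13245×10⁹ = 9.15823×10¹² K⁴, so P_net = 36.2 W.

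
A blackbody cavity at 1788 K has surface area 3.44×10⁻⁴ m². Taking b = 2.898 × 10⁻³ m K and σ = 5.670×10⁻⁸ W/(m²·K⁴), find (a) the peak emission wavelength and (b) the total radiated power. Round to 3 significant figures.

λ_max ≈ 1.62×10³ nm; P ≈ 199 W

(a) λ_max = b/T = 2.898×10⁻³/1788 = 1.621×10⁻⁶ m = 1.62×10³ nm.
Area A = 3.44×10⁻⁴ m².
(b) P = σAT⁴ = 5.670×10⁻⁸×3.44×10⁻⁴×(1788)⁴ = 199 W.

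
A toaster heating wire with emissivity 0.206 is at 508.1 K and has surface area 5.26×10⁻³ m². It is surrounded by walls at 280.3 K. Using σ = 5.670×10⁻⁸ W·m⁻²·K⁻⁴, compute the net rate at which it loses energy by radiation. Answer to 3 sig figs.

Area A = 5.26×10⁻³ m².
Net radiated power P_net = εσA(T⁴ − T₀⁴) = 0.206×5.670×10⁻⁸×5.26×10⁻³×(508.1⁴ − 280.3⁴).
T⁴ − T₀⁴ = 6.66495×10¹⁰ − 6.17294×10⁹ = 6.04766×10¹⁰ K⁴, so P_net = 3.72 W.

Net loss ≈ 3.72 W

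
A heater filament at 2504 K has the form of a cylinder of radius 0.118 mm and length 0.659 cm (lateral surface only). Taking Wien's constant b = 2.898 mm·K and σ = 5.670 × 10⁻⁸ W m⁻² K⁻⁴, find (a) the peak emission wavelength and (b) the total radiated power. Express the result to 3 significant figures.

λ_max ≈ 1.16 μm; P ≈ 10.9 W

(a) λ_max = b/T = 2.898×10⁻³/2504 = 1.157×10⁻⁶ m = 1.16 μm.
Lateral area A = 2πrL = 2π×1.18×10⁻⁴×6.59×10⁻³ = 4.88593×10⁻⁶ m².
(b) P = σAT⁴ = 5.670×10⁻⁸×4.88593×10⁻⁶×(2504)⁴ = 10.9 W.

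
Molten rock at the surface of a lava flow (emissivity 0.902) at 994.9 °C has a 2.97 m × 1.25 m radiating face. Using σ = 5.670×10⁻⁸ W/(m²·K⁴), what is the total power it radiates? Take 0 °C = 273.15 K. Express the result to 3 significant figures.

P ≈ 4.91×10⁵ W

T = 994.9 °C + 273.15 = 1268.05 K.
Area A = 2.97 × 1.25 = 3.7125 m².
P = εσAT⁴ = 0.902 × 5.670×10⁻⁸ × 3.7125 × (1268.05)⁴ = 4.91×10⁵ W.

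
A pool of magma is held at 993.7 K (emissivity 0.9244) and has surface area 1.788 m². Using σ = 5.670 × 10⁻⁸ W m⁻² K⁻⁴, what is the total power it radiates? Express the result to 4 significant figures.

Area A = 1.788 m².
P = εσAT⁴ = 0.9244 × 5.670×10⁻⁸ × 1.788 × (993.7)⁴ = 9.138×10⁴ W.

P ≈ 9.138×10⁴ W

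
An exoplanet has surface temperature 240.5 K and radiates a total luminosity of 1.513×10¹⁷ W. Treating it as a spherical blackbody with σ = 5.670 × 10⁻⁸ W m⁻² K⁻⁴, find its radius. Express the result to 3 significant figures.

L = 4πR²σT⁴ ⇒ R = √(L/(4πσT⁴)).
σT⁴ = 189.690 W/m², so R = √(1.513×10¹⁷/(4π×189.690)) = 7.97×10⁶ m.

R ≈ 7.97×10⁶ m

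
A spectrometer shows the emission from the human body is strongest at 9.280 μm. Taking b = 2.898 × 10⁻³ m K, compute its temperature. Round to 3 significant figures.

Wien's law gives T = b/λ_max = (2.898×10⁻³ m·K)/(9.280×10⁻⁶ m) = 312 K.

T ≈ 312 K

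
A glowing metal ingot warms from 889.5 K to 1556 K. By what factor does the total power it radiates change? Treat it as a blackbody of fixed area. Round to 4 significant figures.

P ∝ T⁴, so P₂/P₁ = (T₂/T₁)⁴ = (1556/889.5)⁴ = (1.74930)⁴ = 9.364.

P₂/P₁ ≈ 9.364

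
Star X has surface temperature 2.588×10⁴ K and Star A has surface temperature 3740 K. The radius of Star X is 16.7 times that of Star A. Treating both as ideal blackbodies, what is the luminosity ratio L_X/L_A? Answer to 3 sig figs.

L_X/L_A ≈ 6.39×10⁵

L ∝ R²T⁴, so L_X/L_A = (R_X/R_A)²(T_X/T_A)⁴ = (16.7)² × (2.588×10⁴/3740)⁴ = 278.89 × 2292.82 = 6.39×10⁵.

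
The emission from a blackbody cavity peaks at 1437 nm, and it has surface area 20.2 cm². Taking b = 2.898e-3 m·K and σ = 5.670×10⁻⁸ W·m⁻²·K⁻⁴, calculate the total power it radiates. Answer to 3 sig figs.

P ≈ 1.89×10³ W

Wien's law: T = b/λ_max = 2.898×10⁻³/1.437×10⁻⁶ = 2016.70 K.
Area A = 20.2 cm² = 2.02×10⁻³ m².
Then P = σAT⁴ = 5.670×10⁻⁸×2.02×10⁻³×(2016.70)⁴ = 1.89×10³ W.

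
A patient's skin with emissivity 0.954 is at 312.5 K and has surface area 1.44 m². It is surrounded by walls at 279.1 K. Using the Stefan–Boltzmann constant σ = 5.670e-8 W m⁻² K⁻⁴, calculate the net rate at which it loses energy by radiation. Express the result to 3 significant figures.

Area A = 1.44 m².
Net radiated power P_net = εσA(T⁴ − T₀⁴) = 0.954×5.670×10⁻⁸×1.44×(312.5⁴ − 279.1⁴).
T⁴ − T₀⁴ = 9.53674×10⁹ − 6.06791×10⁹ = 3.46883×10⁹ K⁴, so P_net = 270 W.

Net loss ≈ 270 W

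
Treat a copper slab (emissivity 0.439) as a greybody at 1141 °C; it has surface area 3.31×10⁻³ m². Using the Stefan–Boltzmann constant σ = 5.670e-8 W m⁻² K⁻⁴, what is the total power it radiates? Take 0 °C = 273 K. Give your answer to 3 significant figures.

P ≈ 329 W

T = 1141 °C + 273 = 1414 K.
Area A = 3.31×10⁻³ m².
P = εσAT⁴ = 0.439 × 5.670×10⁻⁸ × 3.31×10⁻³ × (1414)⁴ = 329 W.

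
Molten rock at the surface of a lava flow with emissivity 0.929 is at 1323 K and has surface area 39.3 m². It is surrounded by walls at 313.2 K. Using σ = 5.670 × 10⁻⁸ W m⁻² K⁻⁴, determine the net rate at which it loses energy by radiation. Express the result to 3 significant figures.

Net loss ≈ 6.32×10⁶ W

Area A = 39.3 m².
Net radiated power P_net = εσA(T⁴ − T₀⁴) = 0.929×5.670×10⁻⁸×39.3×(1323⁴ − 313.2⁴).
T⁴ − T₀⁴ = 3.06365×10¹² − 9.62248×10⁹ = 3.05403×10¹² K⁴, so P_net = 6.32×10⁶ W.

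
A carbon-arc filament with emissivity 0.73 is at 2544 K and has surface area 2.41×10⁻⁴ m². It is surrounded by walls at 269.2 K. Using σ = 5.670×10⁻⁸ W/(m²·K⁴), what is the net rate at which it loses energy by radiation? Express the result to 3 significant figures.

Area A = 2.41×10⁻⁴ m².
Net radiated power P_net = εσA(T⁴ − T₀⁴) = 0.73×5.670×10⁻⁸×2.41×10⁻⁴×(2544⁴ − 269.2⁴).
T⁴ − T₀⁴ = 4.18860×10¹³ − 5.25170×10⁹ = 4.18807×10¹³ K⁴, so P_net = 418 W.

Net loss ≈ 418 W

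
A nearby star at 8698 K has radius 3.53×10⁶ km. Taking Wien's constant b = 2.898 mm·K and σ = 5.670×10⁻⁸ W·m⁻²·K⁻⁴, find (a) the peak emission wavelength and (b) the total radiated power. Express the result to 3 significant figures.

(a) λ_max = b/T = 2.898×10⁻³/8698 = 3.332×10⁻⁷ m = 0.333 μm.
Surface area A = 4πR² = 4π(3.53×10⁹ m)² = 1.56588×10²⁰ m².
(b) P = σAT⁴ = 5.670×10⁻⁸×1.56588×10²⁰×(8698)⁴ = 5.08×10²⁸ W.

λ_max ≈ 0.333 μm; P ≈ 5.08×10²⁸ W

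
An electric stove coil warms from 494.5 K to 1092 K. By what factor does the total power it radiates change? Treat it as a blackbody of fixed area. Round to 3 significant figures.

P ∝ T⁴, so P₂/P₁ = (T₂/T₁)⁴ = (1092/494.5)⁴ = (2.20829)⁴ = 23.8.

P₂/P₁ ≈ 23.8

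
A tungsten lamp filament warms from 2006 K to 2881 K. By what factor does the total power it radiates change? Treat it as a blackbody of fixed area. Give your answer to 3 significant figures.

P ∝ T⁴, so P₂/P₁ = (T₂/T₁)⁴ = (2881/2006)⁴ = (1.43619)⁴ = 4.25.

P₂/P₁ ≈ 4.25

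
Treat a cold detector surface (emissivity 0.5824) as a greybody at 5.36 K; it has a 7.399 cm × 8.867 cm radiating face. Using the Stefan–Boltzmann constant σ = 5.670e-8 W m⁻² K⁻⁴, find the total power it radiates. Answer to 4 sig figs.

P ≈ 1.788×10⁻⁷ W

Area A = 0.07399 × 0.08867 = 6.56069×10⁻³ m².
P = εσAT⁴ = 0.5824 × 5.670×10⁻⁸ × 6.56069×10⁻³ × (5.36)⁴ = 1.788×10⁻⁷ W.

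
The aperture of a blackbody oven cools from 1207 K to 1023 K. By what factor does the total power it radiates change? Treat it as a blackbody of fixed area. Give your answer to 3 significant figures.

P ∝ T⁴, so P₂/P₁ = (T₂/T₁)⁴ = (1023/1207)⁴ = (0.847556)⁴ = 0.516.

P₂/P₁ ≈ 0.516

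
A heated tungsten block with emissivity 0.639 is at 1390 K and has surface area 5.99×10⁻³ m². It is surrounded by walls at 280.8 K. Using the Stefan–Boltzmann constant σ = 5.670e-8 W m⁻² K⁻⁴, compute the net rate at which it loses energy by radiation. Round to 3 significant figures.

Net loss ≈ 809 W

Area A = 5.99×10⁻³ m².
Net radiated power P_net = εσA(T⁴ − T₀⁴) = 0.639×5.670×10⁻⁸×5.99×10⁻³×(1390⁴ − 280.8⁴).
T⁴ − T₀⁴ = 3.73301×10¹² − 6.21711×10⁹ = 3.72679×10¹² K⁴, so P_net = 809 W.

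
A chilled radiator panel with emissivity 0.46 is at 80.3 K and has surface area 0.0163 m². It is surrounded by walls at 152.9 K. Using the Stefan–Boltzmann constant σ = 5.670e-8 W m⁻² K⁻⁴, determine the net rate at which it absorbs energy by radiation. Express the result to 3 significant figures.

Net gain ≈ 0.215 W

Area A = 0.0163 m².
Net radiated power P_net = εσA(T⁴ − T₀⁴) = 0.46×5.670×10⁻⁸×0.0163×(80.3⁴ − 152.9⁴).
T⁴ − T₀⁴ = 4.15779×10⁷ − 5.46550×10⁸ = -5.04972×10⁸ K⁴, so P_net = -0.215 W — negative, meaning a net gain of 0.215 W.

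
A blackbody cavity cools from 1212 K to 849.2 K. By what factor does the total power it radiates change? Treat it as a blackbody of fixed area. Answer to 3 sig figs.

P₂/P₁ ≈ 0.241

P ∝ T⁴, so P₂/P₁ = (T₂/T₁)⁴ = (849.2/1212)⁴ = (0.700660)⁴ = 0.241.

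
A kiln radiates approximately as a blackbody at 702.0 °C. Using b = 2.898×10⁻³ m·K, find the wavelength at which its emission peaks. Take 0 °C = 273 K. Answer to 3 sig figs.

T = 702.0 °C + 273 = 975.0 K.
Wien's displacement law: λ_max = b/T = (2.898×10⁻³ m·K)/(975.0 K) = 2.972×10⁻⁶ m.
That is 2.97 μm, in the infrared range.

λ_max ≈ 2.97 μm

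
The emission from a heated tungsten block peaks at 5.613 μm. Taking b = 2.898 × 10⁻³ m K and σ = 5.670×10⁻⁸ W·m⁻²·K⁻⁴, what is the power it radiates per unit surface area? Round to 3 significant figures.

Wien's law: T = b/λ_max = 2.898×10⁻³/5.613×10⁻⁶ = 516.301 K.
Then I = σT⁴ = 5.670×10⁻⁸×(516.301)⁴ = 4.03×10³ W/m².

I ≈ 4.03×10³ W/m²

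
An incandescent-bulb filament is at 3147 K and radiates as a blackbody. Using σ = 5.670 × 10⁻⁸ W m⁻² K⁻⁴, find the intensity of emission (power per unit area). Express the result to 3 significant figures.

Stefan–Boltzmann: I = σT⁴ = 5.670×10⁻⁸ × (3147)⁴ = 5.56×10⁶ W/m².

I ≈ 5.56×10⁶ W/m²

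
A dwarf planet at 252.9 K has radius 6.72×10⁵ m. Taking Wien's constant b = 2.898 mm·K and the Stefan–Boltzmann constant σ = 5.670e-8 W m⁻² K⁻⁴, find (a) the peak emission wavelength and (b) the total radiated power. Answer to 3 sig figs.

λ_max ≈ 11.5 μm; P ≈ 1.32×10¹⁵ W

(a) λ_max = b/T = 2.898×10⁻³/252.9 = 1.146×10⁻⁵ m = 11.5 μm.
Surface area A = 4πR² = 4π(6.72×10⁵ m)² = 5.67477×10¹² m².
(b) P = σAT⁴ = 5.670×10⁻⁸×5.67477×10¹²×(252.9)⁴ = 1.32×10¹⁵ W.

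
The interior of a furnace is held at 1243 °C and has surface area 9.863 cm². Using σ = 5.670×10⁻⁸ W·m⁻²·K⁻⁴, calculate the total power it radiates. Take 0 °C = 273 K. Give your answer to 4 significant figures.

T = 1243 °C + 273 = 1516 K.
Area A = 9.863 cm² = 9.863×10⁻⁴ m².
P = σAT⁴ = 5.670×10⁻⁸ × 9.863×10⁻⁴ × (1516)⁴ = 295.4 W.

P ≈ 295.4 W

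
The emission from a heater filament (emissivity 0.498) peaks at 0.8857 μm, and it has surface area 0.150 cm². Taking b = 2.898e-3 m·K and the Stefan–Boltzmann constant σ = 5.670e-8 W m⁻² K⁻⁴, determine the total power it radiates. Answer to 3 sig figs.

P ≈ 48.5 W

Wien's law: T = b/λ_max = 2.898×10⁻³/8.857×10⁻⁷ = 3271.99 K.
Area A = 0.150 cm² = 1.50×10⁻⁵ m².
Then P = εσAT⁴ = 0.498×5.670×10⁻⁸×1.50×10⁻⁵×(3271.99)⁴ = 48.5 W.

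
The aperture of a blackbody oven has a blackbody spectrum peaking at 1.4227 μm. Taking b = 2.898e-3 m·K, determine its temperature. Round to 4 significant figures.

T ≈ 2037 K

Wien's law gives T = b/λ_max = (2.898×10⁻³ m·K)/(1.4227×10⁻⁶ m) = 2037 K.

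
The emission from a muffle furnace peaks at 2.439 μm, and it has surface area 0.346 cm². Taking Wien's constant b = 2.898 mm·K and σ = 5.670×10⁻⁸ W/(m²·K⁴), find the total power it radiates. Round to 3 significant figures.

P ≈ 3.91 W

Wien's law: T = b/λ_max = 2.898×10⁻³/2.439×10⁻⁶ = 1188.19 K.
Area A = 0.346 cm² = 3.46×10⁻⁵ m².
Then P = σAT⁴ = 5.670×10⁻⁸×3.46×10⁻⁵×(1188.19)⁴ = 3.91 W.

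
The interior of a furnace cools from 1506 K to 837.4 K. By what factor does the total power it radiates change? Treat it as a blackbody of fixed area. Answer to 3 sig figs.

P₂/P₁ ≈ 0.0956

P ∝ T⁴, so P₂/P₁ = (T₂/T₁)⁴ = (837.4/1506)⁴ = (0.556042)⁴ = 0.0956.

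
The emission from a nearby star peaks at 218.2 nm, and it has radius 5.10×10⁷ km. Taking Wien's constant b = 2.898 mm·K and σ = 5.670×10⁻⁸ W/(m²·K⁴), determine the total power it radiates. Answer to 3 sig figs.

Wien's law: T = b/λ_max = 2.898×10⁻³/2.182×10⁻⁷ = 13281.4 K.
Surface area A = 4πR² = 4π(5.10×10¹⁰ m)² = 3.26851×10²² m².
Then P = σAT⁴ = 5.670×10⁻⁸×3.26851×10²²×(13281.4)⁴ = 5.77×10³¹ W.

P ≈ 5.77×10³¹ W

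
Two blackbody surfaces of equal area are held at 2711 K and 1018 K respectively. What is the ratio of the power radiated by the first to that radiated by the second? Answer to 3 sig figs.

P₁/P₂ ≈ 50.3

With equal areas, P₁/P₂ = (T₁/T₂)⁴ = (2711/1018)⁴ = 50.3.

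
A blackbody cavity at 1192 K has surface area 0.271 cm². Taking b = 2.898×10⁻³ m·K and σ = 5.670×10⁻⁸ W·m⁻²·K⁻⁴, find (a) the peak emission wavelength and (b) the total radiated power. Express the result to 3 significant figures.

(a) λ_max = b/T = 2.898×10⁻³/1192 = 2.431×10⁻⁶ m = 2.43 μm.
Area A = 0.271 cm² = 2.71×10⁻⁵ m².
(b) P = σAT⁴ = 5.670×10⁻⁸×2.71×10⁻⁵×(1192)⁴ = 3.10 W.

λ_max ≈ 2.43 μm; P ≈ 3.10 W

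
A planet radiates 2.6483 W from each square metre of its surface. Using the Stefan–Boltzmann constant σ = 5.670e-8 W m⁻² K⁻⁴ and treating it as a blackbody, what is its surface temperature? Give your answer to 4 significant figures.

I = σT⁴, so T = (I/σ)^(1/4) = (2.6483/(5.670×10⁻⁸))^(1/4) = 82.67 K.

T ≈ 82.67 K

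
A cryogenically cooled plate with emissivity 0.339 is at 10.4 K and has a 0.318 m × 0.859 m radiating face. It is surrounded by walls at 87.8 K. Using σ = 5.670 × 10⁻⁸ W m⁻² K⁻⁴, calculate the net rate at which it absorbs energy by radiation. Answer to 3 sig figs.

Net gain ≈ 0.312 W

Area A = 0.318 × 0.859 = 0.273162 m².
Net radiated power P_net = εσA(T⁴ − T₀⁴) = 0.339×5.670×10⁻⁸×0.273162×(10.4⁴ − 87.8⁴).
T⁴ − T₀⁴ = 11698.6 − 5.94262×10⁷ = -5.94145×10⁷ K⁴, so P_net = -0.312 W — negative, meaning a net gain of 0.312 W.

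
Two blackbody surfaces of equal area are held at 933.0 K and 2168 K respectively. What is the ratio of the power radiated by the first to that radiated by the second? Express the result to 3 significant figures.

P₁/P₂ ≈ 0.0343

With equal areas, P₁/P₂ = (T₁/T₂)⁴ = (933.0/2168)⁴ = 0.0343.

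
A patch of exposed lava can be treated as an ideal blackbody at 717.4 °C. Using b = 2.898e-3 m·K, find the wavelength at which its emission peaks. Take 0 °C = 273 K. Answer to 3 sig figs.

λ_max ≈ 2.93×10³ nm

T = 717.4 °C + 273 = 990.4 K.
Wien's displacement law: λ_max = b/T = (2.898×10⁻³ m·K)/(990.4 K) = 2.926×10⁻⁶ m.
That is 2.93×10³ nm, in the infrared range.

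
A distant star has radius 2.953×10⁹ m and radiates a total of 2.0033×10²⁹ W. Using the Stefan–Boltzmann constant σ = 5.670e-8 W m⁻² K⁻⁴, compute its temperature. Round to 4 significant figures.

Surface area A = 4πR² = 4π(2.953×10⁹ m)² = 1.09581×10²⁰ m².
P = σAT⁴ ⇒ T = (P/(σA))^(1/4) = (2.0033×10²⁹/(5.670×10⁻⁸×1.09581×10²⁰))^(1/4) = 1.340×10⁴ K.

T ≈ 1.340×10⁴ K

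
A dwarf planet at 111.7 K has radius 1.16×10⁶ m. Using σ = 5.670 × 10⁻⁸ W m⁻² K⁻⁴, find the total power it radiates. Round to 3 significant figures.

P ≈ 1.49×10¹⁴ W

Surface area A = 4πR² = 4π(1.16×10⁶ m)² = 1.69093×10¹³ m².
P = σAT⁴ = 5.670×10⁻⁸ × 1.69093×10¹³ × (111.7)⁴ = 1.49×10¹⁴ W.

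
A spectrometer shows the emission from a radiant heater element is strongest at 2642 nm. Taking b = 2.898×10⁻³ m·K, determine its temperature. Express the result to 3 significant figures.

T ≈ 1.10×10³ K

Wien's law gives T = b/λ_max = (2.898×10⁻³ m·K)/(2.642×10⁻⁶ m) = 1.10×10³ K.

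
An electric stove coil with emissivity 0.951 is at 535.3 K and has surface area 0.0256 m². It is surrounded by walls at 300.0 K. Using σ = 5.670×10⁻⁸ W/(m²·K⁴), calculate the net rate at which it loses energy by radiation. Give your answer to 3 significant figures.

Area A = 0.0256 m².
Net radiated power P_net = εσA(T⁴ − T₀⁴) = 0.951×5.670×10⁻⁸×0.0256×(535.3⁴ − 300.0⁴).
T⁴ − T₀⁴ = 8.21087×10¹⁰ − 8.10000×10⁹ = 7.40087×10¹⁰ K⁴, so P_net = 102 W.

Net loss ≈ 102 W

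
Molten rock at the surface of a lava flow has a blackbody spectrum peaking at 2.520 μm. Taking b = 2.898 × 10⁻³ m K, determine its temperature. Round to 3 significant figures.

Wien's law gives T = b/λ_max = (2.898×10⁻³ m·K)/(2.520×10⁻⁶ m) = 1.15×10³ K.

T ≈ 1.15×10³ K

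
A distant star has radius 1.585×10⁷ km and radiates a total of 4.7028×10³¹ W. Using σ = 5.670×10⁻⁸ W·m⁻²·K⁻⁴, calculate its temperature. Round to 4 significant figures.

Surface area A = 4πR² = 4π(1.585×10¹⁰ m)² = 3.15696×10²¹ m².
P = σAT⁴ ⇒ T = (P/(σA))^(1/4) = (4.7028×10³¹/(5.670×10⁻⁸×3.15696×10²¹))^(1/4) = 2.264×10⁴ K.

T ≈ 2.264×10⁴ K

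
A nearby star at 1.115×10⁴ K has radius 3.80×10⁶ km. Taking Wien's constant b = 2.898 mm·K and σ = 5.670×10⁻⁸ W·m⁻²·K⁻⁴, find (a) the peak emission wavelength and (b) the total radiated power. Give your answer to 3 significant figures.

λ_max ≈ 260 nm; P ≈ 1.59×10²⁹ W

(a) λ_max = b/T = 2.898×10⁻³/1.115×10⁴ = 2.599×10⁻⁷ m = 260 nm.
Surface area A = 4πR² = 4π(3.80×10⁹ m)² = 1.81458×10²⁰ m².
(b) P = σAT⁴ = 5.670×10⁻⁸×1.81458×10²⁰×(1.115×10⁴)⁴ = 1.59×10²⁹ W.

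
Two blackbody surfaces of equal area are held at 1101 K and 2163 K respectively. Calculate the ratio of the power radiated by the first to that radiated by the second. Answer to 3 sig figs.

With equal areas, P₁/P₂ = (T₁/T₂)⁴ = (1101/2163)⁴ = 0.0671.

P₁/P₂ ≈ 0.0671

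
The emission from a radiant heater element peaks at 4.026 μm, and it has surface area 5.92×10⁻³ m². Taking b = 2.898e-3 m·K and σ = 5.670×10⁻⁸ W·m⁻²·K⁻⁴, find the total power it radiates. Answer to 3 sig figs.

Wien's law: T = b/λ_max = 2.898×10⁻³/4.026×10⁻⁶ = 719.821 K.
Area A = 5.92×10⁻³ m².
Then P = σAT⁴ = 5.670×10⁻⁸×5.92×10⁻³×(719.821)⁴ = 90.1 W.

P ≈ 90.1 W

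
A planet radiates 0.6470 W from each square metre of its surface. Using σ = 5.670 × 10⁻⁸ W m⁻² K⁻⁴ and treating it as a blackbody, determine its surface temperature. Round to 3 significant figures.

I = σT⁴, so T = (I/σ)^(1/4) = (0.6470/(5.670×10⁻⁸))^(1/4) = 58.1 K.

T ≈ 58.1 K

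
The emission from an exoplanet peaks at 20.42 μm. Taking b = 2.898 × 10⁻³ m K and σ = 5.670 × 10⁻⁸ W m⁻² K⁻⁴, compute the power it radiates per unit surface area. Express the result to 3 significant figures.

I ≈ 23.0 W/m²

Wien's law: T = b/λ_max = 2.898×10⁻³/2.042×10⁻⁵ = 141.920 K.
Then I = σT⁴ = 5.670×10⁻⁸×(141.920)⁴ = 23.0 W/m².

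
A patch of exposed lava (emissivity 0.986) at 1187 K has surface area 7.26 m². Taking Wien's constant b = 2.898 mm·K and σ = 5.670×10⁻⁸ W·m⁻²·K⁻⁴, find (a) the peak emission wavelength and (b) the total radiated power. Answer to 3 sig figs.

λ_max ≈ 2.44 μm; P ≈ 8.06×10⁵ W

(a) λ_max = b/T = 2.898×10⁻³/1187 = 2.441×10⁻⁶ m = 2.44 μm.
Area A = 7.26 m².
(b) P = εσAT⁴ = 0.986×5.670×10⁻⁸×7.26×(1187)⁴ = 8.06×10⁵ W.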